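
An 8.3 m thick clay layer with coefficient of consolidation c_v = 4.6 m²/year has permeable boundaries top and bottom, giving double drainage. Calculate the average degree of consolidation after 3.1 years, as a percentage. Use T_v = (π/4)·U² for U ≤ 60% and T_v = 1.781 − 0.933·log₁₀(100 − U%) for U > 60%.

Drainage path length: H_d = H/2 = 4.15 m (double drainage).
T_v = c_v·t/H_d² = 4.6×3.1/4.15² = 0.82799.
T_v = 0.82799 corresponds to the U > 60% branch:
U = 1 − 10^((1.781 − T_v)/0.933)/100 = 0.8949

U ≈ 89.5 %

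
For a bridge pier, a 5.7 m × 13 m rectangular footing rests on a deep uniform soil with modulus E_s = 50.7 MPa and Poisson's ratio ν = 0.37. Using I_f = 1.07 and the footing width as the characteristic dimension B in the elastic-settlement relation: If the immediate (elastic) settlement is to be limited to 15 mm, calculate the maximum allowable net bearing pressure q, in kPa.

E_s = 50.7 MPa = 50700 kPa.
S_e = q·B·(1−ν²)/E_s · I_f  ⇒  q = S_e·E_s / (B·(1−ν²)·I_f).
q = 0.015 × 50700 / (5.7 × 0.8631 × 1.07) = 144.5 kPa

q ≈ 144 kPa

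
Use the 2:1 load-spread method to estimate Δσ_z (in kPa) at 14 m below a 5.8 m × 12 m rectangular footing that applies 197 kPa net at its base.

Δσ_z ≈ 26.6 kPa

By the 2:1 method the load spreads at 1 horizontal : 2 vertical, so at depth z the loaded area has grown by z in each plan dimension:
Δσ = qBL/((B+z)(L+z)) = 197×5.8×12/((5.8+14)(12+14)) = 26.634 kPa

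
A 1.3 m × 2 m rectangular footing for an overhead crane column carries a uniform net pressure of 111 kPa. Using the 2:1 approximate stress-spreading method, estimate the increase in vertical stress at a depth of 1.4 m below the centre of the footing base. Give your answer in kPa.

By the 2:1 method the load spreads at 1 horizontal : 2 vertical, so at depth z the loaded area has grown by z in each plan dimension:
Δσ = qBL/((B+z)(L+z)) = 111×1.3×2/((1.3+1.4)(2+1.4)) = 31.438 kPa

Δσ_z ≈ 31.4 kPa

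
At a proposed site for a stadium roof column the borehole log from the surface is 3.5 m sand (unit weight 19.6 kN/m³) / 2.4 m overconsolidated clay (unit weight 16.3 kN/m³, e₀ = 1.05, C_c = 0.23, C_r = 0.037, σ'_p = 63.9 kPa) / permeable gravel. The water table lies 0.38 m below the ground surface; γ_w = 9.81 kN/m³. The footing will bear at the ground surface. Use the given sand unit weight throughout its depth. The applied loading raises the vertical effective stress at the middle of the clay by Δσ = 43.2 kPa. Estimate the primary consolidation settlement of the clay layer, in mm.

Mid-depth of clay below the ground surface: z = 3.5 + 2.4/2 = 4.7 m.
Total vertical stress at mid-clay: σ_v = 19.6×3.5 + 16.3×1.2 = 88.16 kPa.
Pore pressure: u = 9.81×(4.7 − 0.38) = 42.379 kPa.
Initial effective stress: σ'_0 = σ_v − u = 88.16 − 42.379 = 45.781 kPa.
Final effective stress: σ'_f = 45.781 + 43.2 = 88.981 kPa.
σ'_f = 88.981 > σ'_p = 63.9 kPa, so the stress path crosses the preconsolidation pressure — recompression up to σ'_p, then virgin compression beyond:
S_c = H/(1+e₀)·[C_r·log₁₀(σ'_p/σ'_0) + C_c·log₁₀(σ'_f/σ'_p)]
    = 2.4/2.05 × [0.037×log₁₀(63.9/45.781) + 0.23×log₁₀(88.981/63.9)]
    = 1.1707 × [0.0053582 + 0.033073] = 0.04499 m

S_c ≈ 45 mm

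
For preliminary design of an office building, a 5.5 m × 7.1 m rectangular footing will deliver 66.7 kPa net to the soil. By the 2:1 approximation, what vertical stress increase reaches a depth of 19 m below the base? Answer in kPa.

Δσ_z ≈ 4.07 kPa

By the 2:1 method the load spreads at 1 horizontal : 2 vertical, so at depth z the loaded area has grown by z in each plan dimension:
Δσ = qBL/((B+z)(L+z)) = 66.7×5.5×7.1/((5.5+19)(7.1+19)) = 4.0732 kPa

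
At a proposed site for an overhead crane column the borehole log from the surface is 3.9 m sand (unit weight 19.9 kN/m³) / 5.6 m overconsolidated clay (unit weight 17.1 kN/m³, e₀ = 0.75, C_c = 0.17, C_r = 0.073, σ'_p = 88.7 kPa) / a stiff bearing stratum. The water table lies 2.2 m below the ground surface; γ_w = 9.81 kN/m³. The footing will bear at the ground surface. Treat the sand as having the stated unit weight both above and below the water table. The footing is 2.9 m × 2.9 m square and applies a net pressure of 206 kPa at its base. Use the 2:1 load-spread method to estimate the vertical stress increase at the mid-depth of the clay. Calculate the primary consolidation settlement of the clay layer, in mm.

Mid-depth of clay below the ground surface: z = 3.9 + 5.6/2 = 6.7 m.
Total vertical stress at mid-clay: σ_v = 19.9×3.9 + 17.1×2.8 = 125.49 kPa.
Pore pressure: u = 9.81×(6.7 − 2.2) = 44.145 kPa.
Initial effective stress: σ'_0 = σ_v − u = 125.49 − 44.145 = 81.345 kPa.
Stress increase at mid-clay by the 2:1 spreading method:
Δσ = qBL/((B+z)(L+z)) = 206×2.9×2.9/((2.9+6.7)(2.9+6.7)) = 18.798 kPa
Final effective stress: σ'_f = 81.345 + 18.798 = 100.14 kPa.
σ'_f = 100.14 > σ'_p = 88.7 kPa, so the stress path crosses the preconsolidation pressure — recompression up to σ'_p, then virgin compression beyond:
S_c = H/(1+e₀)·[C_r·log₁₀(σ'_p/σ'_0) + C_c·log₁₀(σ'_f/σ'_p)]
    = 5.6/1.75 × [0.073×log₁₀(88.7/81.345) + 0.17×log₁₀(100.14/88.7)]
    = 3.2 × [0.0027443 + 0.0089563] = 0.03744 m

S_c ≈ 37.4 mm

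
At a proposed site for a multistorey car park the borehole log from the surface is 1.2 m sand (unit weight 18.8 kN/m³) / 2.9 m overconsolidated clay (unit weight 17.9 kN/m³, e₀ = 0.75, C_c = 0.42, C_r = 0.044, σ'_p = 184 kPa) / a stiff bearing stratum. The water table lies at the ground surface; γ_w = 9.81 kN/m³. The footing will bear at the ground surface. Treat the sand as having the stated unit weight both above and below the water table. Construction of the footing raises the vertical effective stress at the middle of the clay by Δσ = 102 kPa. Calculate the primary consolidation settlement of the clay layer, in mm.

S_c ≈ 54.2 mm

Mid-depth of clay below the ground surface: z = 1.2 + 2.9/2 = 2.65 m.
Total vertical stress at mid-clay: σ_v = 18.8×1.2 + 17.9×1.45 = 48.515 kPa.
Pore pressure: u = 9.81×(2.65 − 0) = 25.997 kPa.
Initial effective stress: σ'_0 = σ_v − u = 48.515 − 25.997 = 22.518 kPa.
Final effective stress: σ'_f = 22.518 + 102 = 124.52 kPa.
σ'_f = 124.52 ≤ σ'_p = 184 kPa, so the clay remains overconsolidated and only the recompression index applies:
S_c = C_r·H/(1+e₀)·log₁₀(σ'_f/σ'_0) = 0.044×2.9/1.75×log₁₀(124.52/22.518)
    = 0.072912 × 0.74271 = 0.05415 m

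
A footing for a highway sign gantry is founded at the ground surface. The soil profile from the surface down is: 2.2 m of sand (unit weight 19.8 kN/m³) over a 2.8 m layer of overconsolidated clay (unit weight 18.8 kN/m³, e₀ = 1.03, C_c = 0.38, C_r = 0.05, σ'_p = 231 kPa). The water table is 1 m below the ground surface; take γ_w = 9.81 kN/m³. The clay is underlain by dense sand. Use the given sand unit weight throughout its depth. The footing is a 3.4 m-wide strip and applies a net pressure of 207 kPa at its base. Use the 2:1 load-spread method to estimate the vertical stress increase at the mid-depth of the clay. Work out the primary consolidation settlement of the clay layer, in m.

S_c ≈ 0.0354 m

Mid-depth of clay below the ground surface: z = 2.2 + 2.8/2 = 3.6 m.
Total vertical stress at mid-clay: σ_v = 19.8×2.2 + 18.8×1.4 = 69.88 kPa.
Pore pressure: u = 9.81×(3.6 − 1) = 25.506 kPa.
Initial effective stress: σ'_0 = σ_v − u = 69.88 − 25.506 = 44.374 kPa.
Stress increase at mid-clay by the 2:1 spreading method:
Δσ = qB/(B+z) = 207×3.4/(3.4+3.6) = 100.54 kPa
Final effective stress: σ'_f = 44.374 + 100.54 = 144.91 kPa.
σ'_f = 144.91 ≤ σ'_p = 231 kPa, so the clay remains overconsolidated and only the recompression index applies:
S_c = C_r·H/(1+e₀)·log₁₀(σ'_f/σ'_0) = 0.05×2.8/2.03×log₁₀(144.91/44.374)
    = 0.068965 × 0.51397 = 0.03545 m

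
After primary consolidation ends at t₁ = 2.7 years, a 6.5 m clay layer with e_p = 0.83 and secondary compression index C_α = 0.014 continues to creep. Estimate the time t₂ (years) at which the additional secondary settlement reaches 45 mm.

t₂ ≈ 21.7 years

S_s = C_α·H/(1+e_p)·log₁₀(t₂/t₁) ⇒ log₁₀(t₂/t₁) = S_s·(1+e_p)/(C_α·H).
log₁₀(t₂/t₁) = 0.045 × (1+0.83) / (0.014×6.5) = 0.9049
t₂ = t₁ × 10^0.9049 = 2.7 × 8.034 = 21.69 years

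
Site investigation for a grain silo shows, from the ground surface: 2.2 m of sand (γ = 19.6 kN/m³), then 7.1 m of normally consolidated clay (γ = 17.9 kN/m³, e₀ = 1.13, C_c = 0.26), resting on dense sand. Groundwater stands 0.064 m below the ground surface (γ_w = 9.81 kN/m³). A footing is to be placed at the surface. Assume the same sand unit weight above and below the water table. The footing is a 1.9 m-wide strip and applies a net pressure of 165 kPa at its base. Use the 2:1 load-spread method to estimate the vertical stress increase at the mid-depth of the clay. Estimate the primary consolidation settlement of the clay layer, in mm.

Mid-depth of clay below the ground surface: z = 2.2 + 7.1/2 = 5.75 m.
Total vertical stress at mid-clay: σ_v = 19.6×2.2 + 17.9×3.55 = 106.66 kPa.
Pore pressure: u = 9.81×(5.75 − 0.064) = 55.78 kPa.
Initial effective stress: σ'_0 = σ_v − u = 106.66 − 55.78 = 50.88 kPa.
Stress increase at mid-clay by the 2:1 spreading method:
Δσ = qB/(B+z) = 165×1.9/(1.9+5.75) = 40.98 kPa
Final effective stress: σ'_f = σ'_0 + Δσ = 50.88 + 40.98 = 91.86 kPa.
Normally consolidated clay, so the full stress increment lies on the virgin compression line:
S_c = C_c·H/(1+e₀)·log₁₀(σ'_f/σ'_0) = 0.26×7.1/(1+1.13)×log₁₀(91.86/50.88)
    = 0.86667 × 0.25658 = 0.2224 m

S_c ≈ 222 mm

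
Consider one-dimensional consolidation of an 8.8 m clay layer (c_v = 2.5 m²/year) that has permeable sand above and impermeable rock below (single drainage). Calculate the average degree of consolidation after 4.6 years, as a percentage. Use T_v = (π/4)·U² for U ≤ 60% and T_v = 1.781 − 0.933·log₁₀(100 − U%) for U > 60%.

U ≈ 43.5 %

Drainage path length: H_d = H = 8.8 m (single drainage).
T_v = c_v·t/H_d² = 2.5×4.6/8.8² = 0.1485.
T_v = 0.1485 corresponds to the U ≤ 60% branch:
U = √(4T_v/π) = 0.4348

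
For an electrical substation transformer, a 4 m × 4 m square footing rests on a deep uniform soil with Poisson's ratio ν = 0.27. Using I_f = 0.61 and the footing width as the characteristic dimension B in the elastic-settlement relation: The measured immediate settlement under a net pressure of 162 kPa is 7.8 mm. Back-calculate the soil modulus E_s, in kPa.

E_s ≈ 47000 kPa

S_e = q·B·(1−ν²)/E_s · I_f  ⇒  E_s = q·B·(1−ν²)·I_f / S_e.
E_s = 162 × 4 × 0.9271 × 0.61 / 0.0078 = 46980 kPa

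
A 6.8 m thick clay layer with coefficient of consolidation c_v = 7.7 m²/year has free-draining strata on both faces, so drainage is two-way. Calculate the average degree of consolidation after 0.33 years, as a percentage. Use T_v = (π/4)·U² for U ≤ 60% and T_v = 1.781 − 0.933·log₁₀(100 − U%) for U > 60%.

Drainage path length: H_d = H/2 = 3.4 m (double drainage).
T_v = c_v·t/H_d² = 7.7×0.33/3.4² = 0.21981.
T_v = 0.21981 corresponds to the U ≤ 60% branch:
U = √(4T_v/π) = 0.529

U ≈ 52.9 %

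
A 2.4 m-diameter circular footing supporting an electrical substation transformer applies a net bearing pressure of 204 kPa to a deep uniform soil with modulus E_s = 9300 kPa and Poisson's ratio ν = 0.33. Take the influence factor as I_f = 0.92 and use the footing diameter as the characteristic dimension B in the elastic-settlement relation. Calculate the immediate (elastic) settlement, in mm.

Immediate (elastic) settlement: S_e = q·B·(1−ν²)/E_s · I_f.
S_e = 204 × 2.4 × (1 − 0.33²) / 9300 × 0.92
    = 204 × 2.4 × 0.8911 / 9300 × 0.92
    = 0.04316 m = 43.16 mm

S_e ≈ 43.2 mm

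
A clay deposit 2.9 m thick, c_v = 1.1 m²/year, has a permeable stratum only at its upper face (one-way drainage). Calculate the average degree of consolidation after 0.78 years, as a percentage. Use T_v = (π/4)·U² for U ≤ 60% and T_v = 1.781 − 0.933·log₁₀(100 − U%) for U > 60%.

U ≈ 36 %

Drainage path length: H_d = H = 2.9 m (single drainage).
T_v = c_v·t/H_d² = 1.1×0.78/2.9² = 0.10202.
T_v = 0.10202 corresponds to the U ≤ 60% branch:
U = √(4T_v/π) = 0.3604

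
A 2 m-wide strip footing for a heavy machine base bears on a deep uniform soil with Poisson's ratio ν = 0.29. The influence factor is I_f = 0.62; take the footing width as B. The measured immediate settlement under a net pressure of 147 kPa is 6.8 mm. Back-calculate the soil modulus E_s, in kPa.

S_e = q·B·(1−ν²)/E_s · I_f  ⇒  E_s = q·B·(1−ν²)·I_f / S_e.
E_s = 147 × 2 × 0.9159 × 0.62 / 0.0068 = 24550 kPa

E_s ≈ 24600 kPa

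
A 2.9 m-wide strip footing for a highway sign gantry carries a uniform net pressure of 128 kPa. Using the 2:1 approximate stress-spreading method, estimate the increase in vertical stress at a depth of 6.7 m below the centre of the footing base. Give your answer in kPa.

Δσ_z ≈ 38.7 kPa

By the 2:1 method the load spreads at 1 horizontal : 2 vertical, so at depth z the loaded area has grown by z in each plan dimension:
Δσ = qB/(B+z) = 128×2.9/(2.9+6.7) = 38.667 kPa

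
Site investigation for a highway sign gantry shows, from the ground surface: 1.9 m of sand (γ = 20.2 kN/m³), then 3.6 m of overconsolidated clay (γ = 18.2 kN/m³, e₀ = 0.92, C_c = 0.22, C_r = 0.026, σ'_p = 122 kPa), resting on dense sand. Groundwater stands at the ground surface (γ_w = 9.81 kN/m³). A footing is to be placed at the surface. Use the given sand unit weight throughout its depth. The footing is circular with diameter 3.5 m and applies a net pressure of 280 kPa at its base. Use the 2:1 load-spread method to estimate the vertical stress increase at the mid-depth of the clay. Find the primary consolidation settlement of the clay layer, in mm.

S_c ≈ 22.5 mm

Mid-depth of clay below the ground surface: z = 1.9 + 3.6/2 = 3.7 m.
Total vertical stress at mid-clay: σ_v = 20.2×1.9 + 18.2×1.8 = 71.14 kPa.
Pore pressure: u = 9.81×(3.7 − 0) = 36.297 kPa.
Initial effective stress: σ'_0 = σ_v − u = 71.14 − 36.297 = 34.843 kPa.
Stress increase at mid-clay by the 2:1 spreading method:
Δσ ≈ qD²/(D+z)² = 280×3.5²/(3.5+3.7)² = 66.165 kPa
Final effective stress: σ'_f = 34.843 + 66.165 = 101.01 kPa.
σ'_f = 101.01 ≤ σ'_p = 122 kPa, so the clay remains overconsolidated and only the recompression index applies:
S_c = C_r·H/(1+e₀)·log₁₀(σ'_f/σ'_0) = 0.026×3.6/1.92×log₁₀(101.01/34.843)
    = 0.04875 × 0.46225 = 0.02253 m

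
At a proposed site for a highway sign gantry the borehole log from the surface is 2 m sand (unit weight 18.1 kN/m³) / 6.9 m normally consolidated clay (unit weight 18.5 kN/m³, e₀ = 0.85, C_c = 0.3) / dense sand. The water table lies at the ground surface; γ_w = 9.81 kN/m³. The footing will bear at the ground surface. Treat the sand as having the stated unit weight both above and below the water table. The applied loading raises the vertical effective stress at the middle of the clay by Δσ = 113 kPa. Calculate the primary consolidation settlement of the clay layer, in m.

Mid-depth of clay below the ground surface: z = 2 + 6.9/2 = 5.45 m.
Total vertical stress at mid-clay: σ_v = 18.1×2 + 18.5×3.45 = 100.03 kPa.
Pore pressure: u = 9.81×(5.45 − 0) = 53.465 kPa.
Initial effective stress: σ'_0 = σ_v − u = 100.03 − 53.465 = 46.565 kPa.
Final effective stress: σ'_f = σ'_0 + Δσ = 46.565 + 113 = 159.56 kPa.
Normally consolidated clay, so the full stress increment lies on the virgin compression line:
S_c = C_c·H/(1+e₀)·log₁₀(σ'_f/σ'_0) = 0.3×6.9/(1+0.85)×log₁₀(159.56/46.565)
    = 1.1189 × 0.53486 = 0.5985 m

S_c ≈ 0.598 m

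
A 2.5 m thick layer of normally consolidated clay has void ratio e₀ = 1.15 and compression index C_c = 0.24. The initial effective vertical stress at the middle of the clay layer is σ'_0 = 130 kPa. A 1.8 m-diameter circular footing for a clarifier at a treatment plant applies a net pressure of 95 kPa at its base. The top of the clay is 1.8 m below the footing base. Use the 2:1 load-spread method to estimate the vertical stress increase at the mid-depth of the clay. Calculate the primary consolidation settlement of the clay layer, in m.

S_c ≈ 0.0116 m

Mid-depth of clay below the footing base: z = 1.8 + 2.5/2 = 3.05 m.
Stress increase at mid-clay by the 2:1 spreading method:
Δσ ≈ qD²/(D+z)² = 95×1.8²/(1.8+3.05)² = 13.085 kPa
Final effective stress: σ'_f = σ'_0 + Δσ = 130 + 13.085 = 143.09 kPa.
Normally consolidated clay, so the full stress increment lies on the virgin compression line:
S_c = C_c·H/(1+e₀)·log₁₀(σ'_f/σ'_0) = 0.24×2.5/(1+1.15)×log₁₀(143.09/130)
    = 0.27907 × 0.041666 = 0.01163 m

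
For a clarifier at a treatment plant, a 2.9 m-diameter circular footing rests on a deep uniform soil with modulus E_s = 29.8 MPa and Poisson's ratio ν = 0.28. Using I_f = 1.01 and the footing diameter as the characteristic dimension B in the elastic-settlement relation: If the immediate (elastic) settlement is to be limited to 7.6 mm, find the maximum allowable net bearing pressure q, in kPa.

E_s = 29.8 MPa = 29800 kPa.
S_e = q·B·(1−ν²)/E_s · I_f  ⇒  q = S_e·E_s / (B·(1−ν²)·I_f).
q = 0.0076 × 29800 / (2.9 × 0.9216 × 1.01) = 83.9 kPa

q ≈ 83.9 kPa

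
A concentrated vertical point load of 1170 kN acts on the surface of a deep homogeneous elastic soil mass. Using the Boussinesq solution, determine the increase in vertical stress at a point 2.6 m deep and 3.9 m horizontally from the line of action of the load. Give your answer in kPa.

Δσ_z ≈ 4.34 kPa

Boussinesq vertical stress below a point load on an elastic half-space:
Δσ_z = 3P/(2πz²) · [1 + (r/z)²]^(−5/2)
r/z = 3.9/2.6 = 1.5; [1+(r/z)²]^(−5/2) = 0.052516.
Δσ_z = 3×1170/(2π×2.6²) × 0.052516 = 82.638 × 0.052516 = 4.34 kPa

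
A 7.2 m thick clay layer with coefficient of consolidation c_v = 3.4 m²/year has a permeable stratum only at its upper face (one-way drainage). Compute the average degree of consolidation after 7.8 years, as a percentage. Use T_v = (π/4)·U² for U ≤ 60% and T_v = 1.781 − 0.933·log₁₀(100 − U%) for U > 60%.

U ≈ 77.1 %

Drainage path length: H_d = H = 7.2 m (single drainage).
T_v = c_v·t/H_d² = 3.4×7.8/7.2² = 0.51157.
T_v = 0.51157 corresponds to the U > 60% branch:
U = 1 − 10^((1.781 − T_v)/0.933)/100 = 0.7706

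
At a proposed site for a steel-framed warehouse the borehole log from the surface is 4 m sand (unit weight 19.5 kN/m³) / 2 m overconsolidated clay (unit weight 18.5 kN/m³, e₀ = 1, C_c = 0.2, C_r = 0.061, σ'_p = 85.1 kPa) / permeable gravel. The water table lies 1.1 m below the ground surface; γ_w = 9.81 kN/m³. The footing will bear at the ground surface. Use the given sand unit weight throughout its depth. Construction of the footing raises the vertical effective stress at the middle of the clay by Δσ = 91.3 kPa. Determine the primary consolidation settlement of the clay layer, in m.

Mid-depth of clay below the ground surface: z = 4 + 2/2 = 5 m.
Total vertical stress at mid-clay: σ_v = 19.5×4 + 18.5×1 = 96.5 kPa.
Pore pressure: u = 9.81×(5 − 1.1) = 38.259 kPa.
Initial effective stress: σ'_0 = σ_v − u = 96.5 − 38.259 = 58.241 kPa.
Final effective stress: σ'_f = 58.241 + 91.3 = 149.54 kPa.
σ'_f = 149.54 > σ'_p = 85.1 kPa, so the stress path crosses the preconsolidation pressure — recompression up to σ'_p, then virgin compression beyond:
S_c = H/(1+e₀)·[C_r·log₁₀(σ'_p/σ'_0) + C_c·log₁₀(σ'_f/σ'_p)]
    = 2/2 × [0.061×log₁₀(85.1/58.241) + 0.2×log₁₀(149.54/85.1)]
    = 1 × [0.010047 + 0.048966] = 0.05901 m

S_c ≈ 0.059 m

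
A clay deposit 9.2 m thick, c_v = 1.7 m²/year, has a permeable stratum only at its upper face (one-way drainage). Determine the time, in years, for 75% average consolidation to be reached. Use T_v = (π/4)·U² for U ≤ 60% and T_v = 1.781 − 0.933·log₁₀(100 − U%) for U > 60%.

t ≈ 23.7 years

Drainage path length: H_d = H = 9.2 m (single drainage).
U > 60%: T_v = 1.781 − 0.933·log₁₀(100 − 75) = 0.47672.
t = T_v·H_d²/c_v = 0.47672×9.2²/1.7 = 23.74 years.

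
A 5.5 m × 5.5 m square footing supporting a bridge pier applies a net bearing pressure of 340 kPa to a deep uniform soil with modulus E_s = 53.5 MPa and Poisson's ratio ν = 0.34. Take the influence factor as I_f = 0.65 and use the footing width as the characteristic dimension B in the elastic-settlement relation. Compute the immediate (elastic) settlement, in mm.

S_e ≈ 20.1 mm

Immediate (elastic) settlement: S_e = q·B·(1−ν²)/E_s · I_f.
E_s = 53.5 MPa = 53500 kPa.
S_e = 340 × 5.5 × (1 − 0.34²) / 53500 × 0.65
    = 340 × 5.5 × 0.8844 / 53500 × 0.65
    = 0.02009 m = 20.09 mm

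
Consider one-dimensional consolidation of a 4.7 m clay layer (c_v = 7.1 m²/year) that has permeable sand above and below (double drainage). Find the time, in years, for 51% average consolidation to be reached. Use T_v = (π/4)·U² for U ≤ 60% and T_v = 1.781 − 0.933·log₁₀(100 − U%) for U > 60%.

t ≈ 0.159 years

Drainage path length: H_d = H/2 = 2.35 m (double drainage).
U ≤ 60%: T_v = (π/4)·U² = (π/4)×0.51² = 0.20428.
t = T_v·H_d²/c_v = 0.20428×2.35²/7.1 = 0.1589 years.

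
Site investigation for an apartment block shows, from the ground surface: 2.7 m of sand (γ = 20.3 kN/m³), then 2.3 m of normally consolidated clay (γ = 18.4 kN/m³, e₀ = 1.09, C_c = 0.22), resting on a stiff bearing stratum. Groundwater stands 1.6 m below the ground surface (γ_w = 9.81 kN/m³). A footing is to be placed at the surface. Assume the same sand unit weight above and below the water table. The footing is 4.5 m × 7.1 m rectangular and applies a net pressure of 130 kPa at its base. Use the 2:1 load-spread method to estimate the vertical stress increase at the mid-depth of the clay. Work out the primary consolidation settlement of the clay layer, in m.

S_c ≈ 0.0643 m

Mid-depth of clay below the ground surface: z = 2.7 + 2.3/2 = 3.85 m.
Total vertical stress at mid-clay: σ_v = 20.3×2.7 + 18.4×1.15 = 75.97 kPa.
Pore pressure: u = 9.81×(3.85 − 1.6) = 22.073 kPa.
Initial effective stress: σ'_0 = σ_v − u = 75.97 − 22.073 = 53.897 kPa.
Stress increase at mid-clay by the 2:1 spreading method:
Δσ = qBL/((B+z)(L+z)) = 130×4.5×7.1/((4.5+3.85)(7.1+3.85)) = 45.427 kPa
Final effective stress: σ'_f = σ'_0 + Δσ = 53.897 + 45.427 = 99.324 kPa.
Normally consolidated clay, so the full stress increment lies on the virgin compression line:
S_c = C_c·H/(1+e₀)·log₁₀(σ'_f/σ'_0) = 0.22×2.3/(1+1.09)×log₁₀(99.324/53.897)
    = 0.24211 × 0.26549 = 0.06428 m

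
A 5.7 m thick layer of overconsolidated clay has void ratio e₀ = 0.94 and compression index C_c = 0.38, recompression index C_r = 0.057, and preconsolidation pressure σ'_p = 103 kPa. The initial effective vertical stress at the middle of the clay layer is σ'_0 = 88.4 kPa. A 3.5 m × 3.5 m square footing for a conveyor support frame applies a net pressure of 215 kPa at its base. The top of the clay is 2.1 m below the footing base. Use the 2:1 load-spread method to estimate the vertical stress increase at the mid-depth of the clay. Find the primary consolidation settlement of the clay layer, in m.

Mid-depth of clay below the footing base: z = 2.1 + 5.7/2 = 4.95 m.
Stress increase at mid-clay by the 2:1 spreading method:
Δσ = qBL/((B+z)(L+z)) = 215×3.5×3.5/((3.5+4.95)(3.5+4.95)) = 36.886 kPa
Final effective stress: σ'_f = 88.4 + 36.886 = 125.29 kPa.
σ'_f = 125.29 > σ'_p = 103 kPa, so the stress path crosses the preconsolidation pressure — recompression up to σ'_p, then virgin compression beyond:
S_c = H/(1+e₀)·[C_r·log₁₀(σ'_p/σ'_0) + C_c·log₁₀(σ'_f/σ'_p)]
    = 5.7/1.94 × [0.057×log₁₀(103/88.4) + 0.38×log₁₀(125.29/103)]
    = 2.9381 × [0.0037839 + 0.03233] = 0.1061 m

S_c ≈ 0.106 m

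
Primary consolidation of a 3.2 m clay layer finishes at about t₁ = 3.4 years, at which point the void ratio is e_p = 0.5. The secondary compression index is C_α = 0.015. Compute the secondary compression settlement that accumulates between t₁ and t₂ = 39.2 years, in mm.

S_s ≈ 34 mm

Secondary compression: S_s = C_α·H/(1+e_p)·log₁₀(t₂/t₁)
S_s = 0.015×3.2/(1+0.5)×log₁₀(39.2/3.4)
    = 0.032 × 1.062 = 0.03398 m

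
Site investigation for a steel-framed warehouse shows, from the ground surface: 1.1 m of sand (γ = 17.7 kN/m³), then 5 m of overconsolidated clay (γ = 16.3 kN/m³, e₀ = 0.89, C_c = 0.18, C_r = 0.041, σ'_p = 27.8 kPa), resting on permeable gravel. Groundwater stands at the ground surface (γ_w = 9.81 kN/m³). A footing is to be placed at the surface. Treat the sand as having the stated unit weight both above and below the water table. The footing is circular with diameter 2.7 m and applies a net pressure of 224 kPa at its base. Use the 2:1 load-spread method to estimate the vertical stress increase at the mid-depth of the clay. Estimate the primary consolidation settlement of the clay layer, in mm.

S_c ≈ 184 mm

Mid-depth of clay below the ground surface: z = 1.1 + 5/2 = 3.6 m.
Total vertical stress at mid-clay: σ_v = 17.7×1.1 + 16.3×2.5 = 60.22 kPa.
Pore pressure: u = 9.81×(3.6 − 0) = 35.316 kPa.
Initial effective stress: σ'_0 = σ_v − u = 60.22 − 35.316 = 24.904 kPa.
Stress increase at mid-clay by the 2:1 spreading method:
Δσ ≈ qD²/(D+z)² = 224×2.7²/(2.7+3.6)² = 41.143 kPa
Final effective stress: σ'_f = 24.904 + 41.143 = 66.047 kPa.
σ'_f = 66.047 > σ'_p = 27.8 kPa, so the stress path crosses the preconsolidation pressure — recompression up to σ'_p, then virgin compression beyond:
S_c = H/(1+e₀)·[C_r·log₁₀(σ'_p/σ'_0) + C_c·log₁₀(σ'_f/σ'_p)]
    = 5/1.89 × [0.041×log₁₀(27.8/24.904) + 0.18×log₁₀(66.047/27.8)]
    = 2.6455 × [0.0019588 + 0.067645] = 0.1841 m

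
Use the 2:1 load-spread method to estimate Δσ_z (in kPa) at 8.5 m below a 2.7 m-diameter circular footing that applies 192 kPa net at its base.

Δσ_z ≈ 11.2 kPa

By the 2:1 method the load spreads at 1 horizontal : 2 vertical, so at depth z the loaded area has grown by z in each plan dimension:
Δσ ≈ qD²/(D+z)² = 192×2.7²/(2.7+8.5)² = 11.158 kPa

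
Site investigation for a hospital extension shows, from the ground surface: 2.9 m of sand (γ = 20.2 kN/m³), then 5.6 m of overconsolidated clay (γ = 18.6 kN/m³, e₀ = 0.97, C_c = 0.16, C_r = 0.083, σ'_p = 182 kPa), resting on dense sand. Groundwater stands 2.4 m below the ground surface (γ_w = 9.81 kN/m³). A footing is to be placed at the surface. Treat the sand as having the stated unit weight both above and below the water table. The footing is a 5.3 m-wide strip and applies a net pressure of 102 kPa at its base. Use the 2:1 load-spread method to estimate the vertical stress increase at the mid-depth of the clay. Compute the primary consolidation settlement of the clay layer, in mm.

S_c ≈ 49.9 mm

Mid-depth of clay below the ground surface: z = 2.9 + 5.6/2 = 5.7 m.
Total vertical stress at mid-clay: σ_v = 20.2×2.9 + 18.6×2.8 = 110.66 kPa.
Pore pressure: u = 9.81×(5.7 − 2.4) = 32.373 kPa.
Initial effective stress: σ'_0 = σ_v − u = 110.66 − 32.373 = 78.287 kPa.
Stress increase at mid-clay by the 2:1 spreading method:
Δσ = qB/(B+z) = 102×5.3/(5.3+5.7) = 49.145 kPa
Final effective stress: σ'_f = 78.287 + 49.145 = 127.43 kPa.
σ'_f = 127.43 ≤ σ'_p = 182 kPa, so the clay remains overconsolidated and only the recompression index applies:
S_c = C_r·H/(1+e₀)·log₁₀(σ'_f/σ'_0) = 0.083×5.6/1.97×log₁₀(127.43/78.287)
    = 0.23594 × 0.21158 = 0.04992 m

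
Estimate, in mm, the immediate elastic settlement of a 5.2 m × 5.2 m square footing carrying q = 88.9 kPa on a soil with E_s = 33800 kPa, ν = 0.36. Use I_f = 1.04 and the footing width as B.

Immediate (elastic) settlement: S_e = q·B·(1−ν²)/E_s · I_f.
S_e = 88.9 × 5.2 × (1 − 0.36²) / 33800 × 1.04
    = 88.9 × 5.2 × 0.8704 / 33800 × 1.04
    = 0.01238 m = 12.38 mm

S_e ≈ 12.4 mm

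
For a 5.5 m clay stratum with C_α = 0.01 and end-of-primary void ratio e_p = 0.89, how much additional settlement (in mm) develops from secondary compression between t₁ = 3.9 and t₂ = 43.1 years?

Secondary compression: S_s = C_α·H/(1+e_p)·log₁₀(t₂/t₁)
S_s = 0.01×5.5/(1+0.89)×log₁₀(43.1/3.9)
    = 0.0291 × 1.043 = 0.03036 m

S_s ≈ 30.4 mm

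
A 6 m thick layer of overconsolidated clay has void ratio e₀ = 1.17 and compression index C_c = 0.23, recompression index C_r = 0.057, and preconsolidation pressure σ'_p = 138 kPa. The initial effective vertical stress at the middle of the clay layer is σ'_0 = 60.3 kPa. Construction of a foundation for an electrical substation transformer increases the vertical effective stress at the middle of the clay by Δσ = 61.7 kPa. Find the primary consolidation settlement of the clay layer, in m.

S_c ≈ 0.0482 m

Final effective stress: σ'_f = 60.3 + 61.7 = 122 kPa.
σ'_f = 122 ≤ σ'_p = 138 kPa, so the clay remains overconsolidated and only the recompression index applies:
S_c = C_r·H/(1+e₀)·log₁₀(σ'_f/σ'_0) = 0.057×6/2.17×log₁₀(122/60.3)
    = 0.15761 × 0.30604 = 0.04823 m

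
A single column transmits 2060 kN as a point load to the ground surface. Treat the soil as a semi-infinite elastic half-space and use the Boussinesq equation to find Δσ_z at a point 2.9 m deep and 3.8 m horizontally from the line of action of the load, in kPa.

Boussinesq vertical stress below a point load on an elastic half-space:
Δσ_z = 3P/(2πz²) · [1 + (r/z)²]^(−5/2)
r/z = 3.8/2.9 = 1.3103; [1+(r/z)²]^(−5/2) = 0.082182.
Δσ_z = 3×2060/(2π×2.9²) × 0.082182 = 116.95 × 0.082182 = 9.611 kPa

Δσ_z ≈ 9.61 kPa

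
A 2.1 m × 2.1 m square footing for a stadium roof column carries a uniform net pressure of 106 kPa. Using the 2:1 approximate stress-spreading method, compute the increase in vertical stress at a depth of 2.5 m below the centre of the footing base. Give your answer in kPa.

Δσ_z ≈ 22.1 kPa

By the 2:1 method the load spreads at 1 horizontal : 2 vertical, so at depth z the loaded area has grown by z in each plan dimension:
Δσ = qBL/((B+z)(L+z)) = 106×2.1×2.1/((2.1+2.5)(2.1+2.5)) = 22.092 kPa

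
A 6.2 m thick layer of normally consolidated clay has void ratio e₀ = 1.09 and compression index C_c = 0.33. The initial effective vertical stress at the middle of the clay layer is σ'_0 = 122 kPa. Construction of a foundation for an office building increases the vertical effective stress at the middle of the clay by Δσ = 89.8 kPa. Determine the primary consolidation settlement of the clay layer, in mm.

S_c ≈ 235 mm

Final effective stress: σ'_f = σ'_0 + Δσ = 122 + 89.8 = 211.8 kPa.
Normally consolidated clay, so the full stress increment lies on the virgin compression line:
S_c = C_c·H/(1+e₀)·log₁₀(σ'_f/σ'_0) = 0.33×6.2/(1+1.09)×log₁₀(211.8/122)
    = 0.97895 × 0.23957 = 0.2345 m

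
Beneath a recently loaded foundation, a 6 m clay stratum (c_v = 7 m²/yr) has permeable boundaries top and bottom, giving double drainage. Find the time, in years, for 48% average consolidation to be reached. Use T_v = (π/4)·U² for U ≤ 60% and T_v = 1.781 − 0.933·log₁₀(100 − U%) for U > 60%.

t ≈ 0.233 years

Drainage path length: H_d = H/2 = 3 m (double drainage).
U ≤ 60%: T_v = (π/4)·U² = (π/4)×0.48² = 0.18096.
t = T_v·H_d²/c_v = 0.18096×3²/7 = 0.2327 years.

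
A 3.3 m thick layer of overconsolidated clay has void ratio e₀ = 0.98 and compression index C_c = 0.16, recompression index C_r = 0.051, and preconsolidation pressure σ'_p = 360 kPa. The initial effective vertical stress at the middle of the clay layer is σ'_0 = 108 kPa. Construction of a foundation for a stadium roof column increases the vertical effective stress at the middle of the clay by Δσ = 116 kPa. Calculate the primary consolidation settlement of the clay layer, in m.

Final effective stress: σ'_f = 108 + 116 = 224 kPa.
σ'_f = 224 ≤ σ'_p = 360 kPa, so the clay remains overconsolidated and only the recompression index applies:
S_c = C_r·H/(1+e₀)·log₁₀(σ'_f/σ'_0) = 0.051×3.3/1.98×log₁₀(224/108)
    = 0.085002 × 0.31682 = 0.02693 m

S_c ≈ 0.0269 m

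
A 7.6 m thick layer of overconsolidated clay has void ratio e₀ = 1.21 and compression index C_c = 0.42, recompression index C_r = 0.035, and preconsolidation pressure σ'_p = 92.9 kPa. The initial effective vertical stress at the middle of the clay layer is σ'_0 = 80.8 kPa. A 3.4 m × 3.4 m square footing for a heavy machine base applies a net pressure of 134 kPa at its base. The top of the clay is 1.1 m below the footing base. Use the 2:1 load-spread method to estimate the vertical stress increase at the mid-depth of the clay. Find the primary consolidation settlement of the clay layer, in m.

S_c ≈ 0.0738 m

Mid-depth of clay below the footing base: z = 1.1 + 7.6/2 = 4.9 m.
Stress increase at mid-clay by the 2:1 spreading method:
Δσ = qBL/((B+z)(L+z)) = 134×3.4×3.4/((3.4+4.9)(3.4+4.9)) = 22.486 kPa
Final effective stress: σ'_f = 80.8 + 22.486 = 103.29 kPa.
σ'_f = 103.29 > σ'_p = 92.9 kPa, so the stress path crosses the preconsolidation pressure — recompression up to σ'_p, then virgin compression beyond:
S_c = H/(1+e₀)·[C_r·log₁₀(σ'_p/σ'_0) + C_c·log₁₀(σ'_f/σ'_p)]
    = 7.6/2.21 × [0.035×log₁₀(92.9/80.8) + 0.42×log₁₀(103.29/92.9)]
    = 3.4389 × [0.0021212 + 0.019338] = 0.0738 m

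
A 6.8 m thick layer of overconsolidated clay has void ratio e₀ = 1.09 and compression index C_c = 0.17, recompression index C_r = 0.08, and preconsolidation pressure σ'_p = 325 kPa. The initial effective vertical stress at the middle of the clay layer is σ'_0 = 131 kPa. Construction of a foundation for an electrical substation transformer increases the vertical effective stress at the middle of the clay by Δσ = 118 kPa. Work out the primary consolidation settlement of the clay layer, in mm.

Final effective stress: σ'_f = 131 + 118 = 249 kPa.
σ'_f = 249 ≤ σ'_p = 325 kPa, so the clay remains overconsolidated and only the recompression index applies:
S_c = C_r·H/(1+e₀)·log₁₀(σ'_f/σ'_0) = 0.08×6.8/2.09×log₁₀(249/131)
    = 0.26029 × 0.27893 = 0.0726 m

S_c ≈ 72.6 mm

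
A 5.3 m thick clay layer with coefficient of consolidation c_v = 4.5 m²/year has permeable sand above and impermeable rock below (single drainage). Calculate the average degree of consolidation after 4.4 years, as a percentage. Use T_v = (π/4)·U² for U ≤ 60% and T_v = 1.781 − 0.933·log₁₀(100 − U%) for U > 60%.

U ≈ 85.8 %

Drainage path length: H_d = H = 5.3 m (single drainage).
T_v = c_v·t/H_d² = 4.5×4.4/5.3² = 0.70488.
T_v = 0.70488 corresponds to the U > 60% branch:
U = 1 − 10^((1.781 − T_v)/0.933)/100 = 0.8576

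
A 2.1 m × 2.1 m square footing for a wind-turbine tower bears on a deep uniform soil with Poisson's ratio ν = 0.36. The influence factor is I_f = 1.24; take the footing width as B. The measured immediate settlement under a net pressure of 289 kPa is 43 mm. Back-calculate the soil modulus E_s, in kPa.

S_e = q·B·(1−ν²)/E_s · I_f  ⇒  E_s = q·B·(1−ν²)·I_f / S_e.
E_s = 289 × 2.1 × 0.8704 × 1.24 / 0.043 = 15230 kPa

E_s ≈ 15200 kPa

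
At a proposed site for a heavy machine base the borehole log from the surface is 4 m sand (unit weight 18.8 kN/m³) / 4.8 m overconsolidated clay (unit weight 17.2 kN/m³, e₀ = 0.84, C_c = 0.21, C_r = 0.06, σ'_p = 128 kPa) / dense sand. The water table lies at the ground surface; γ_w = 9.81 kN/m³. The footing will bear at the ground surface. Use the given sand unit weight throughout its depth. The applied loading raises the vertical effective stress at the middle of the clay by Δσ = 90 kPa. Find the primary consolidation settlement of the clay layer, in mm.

Mid-depth of clay below the ground surface: z = 4 + 4.8/2 = 6.4 m.
Total vertical stress at mid-clay: σ_v = 18.8×4 + 17.2×2.4 = 116.48 kPa.
Pore pressure: u = 9.81×(6.4 − 0) = 62.784 kPa.
Initial effective stress: σ'_0 = σ_v − u = 116.48 − 62.784 = 53.696 kPa.
Final effective stress: σ'_f = 53.696 + 90 = 143.7 kPa.
σ'_f = 143.7 > σ'_p = 128 kPa, so the stress path crosses the preconsolidation pressure — recompression up to σ'_p, then virgin compression beyond:
S_c = H/(1+e₀)·[C_r·log₁₀(σ'_p/σ'_0) + C_c·log₁₀(σ'_f/σ'_p)]
    = 4.8/1.84 × [0.06×log₁₀(128/53.696) + 0.21×log₁₀(143.7/128)]
    = 2.6087 × [0.022636 + 0.010552] = 0.08658 m

S_c ≈ 86.6 mm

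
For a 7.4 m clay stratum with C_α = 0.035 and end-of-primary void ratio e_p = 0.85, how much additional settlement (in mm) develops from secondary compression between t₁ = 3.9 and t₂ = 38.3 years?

S_s ≈ 139 mm

Secondary compression: S_s = C_α·H/(1+e_p)·log₁₀(t₂/t₁)
S_s = 0.035×7.4/(1+0.85)×log₁₀(38.3/3.9)
    = 0.14 × 0.9921 = 0.1389 m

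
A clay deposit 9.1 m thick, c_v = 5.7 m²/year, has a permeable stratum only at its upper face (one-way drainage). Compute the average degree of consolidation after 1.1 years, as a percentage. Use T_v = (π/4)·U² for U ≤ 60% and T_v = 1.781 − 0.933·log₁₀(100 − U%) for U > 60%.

Drainage path length: H_d = H = 9.1 m (single drainage).
T_v = c_v·t/H_d² = 5.7×1.1/9.1² = 0.075715.
T_v = 0.075715 corresponds to the U ≤ 60% branch:
U = √(4T_v/π) = 0.3105

U ≈ 31 %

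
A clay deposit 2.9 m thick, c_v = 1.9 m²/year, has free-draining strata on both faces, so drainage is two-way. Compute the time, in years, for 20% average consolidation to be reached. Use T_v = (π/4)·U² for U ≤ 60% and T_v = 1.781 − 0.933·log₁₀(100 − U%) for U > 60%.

Drainage path length: H_d = H/2 = 1.45 m (double drainage).
U ≤ 60%: T_v = (π/4)·U² = (π/4)×0.2² = 0.031416.
t = T_v·H_d²/c_v = 0.031416×1.45²/1.9 = 0.03476 years.

t ≈ 0.0348 years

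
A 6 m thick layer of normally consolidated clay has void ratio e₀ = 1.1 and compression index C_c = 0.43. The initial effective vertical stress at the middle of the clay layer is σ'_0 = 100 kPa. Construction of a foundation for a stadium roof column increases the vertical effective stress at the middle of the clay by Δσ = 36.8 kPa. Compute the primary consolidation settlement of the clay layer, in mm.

Final effective stress: σ'_f = σ'_0 + Δσ = 100 + 36.8 = 136.8 kPa.
Normally consolidated clay, so the full stress increment lies on the virgin compression line:
S_c = C_c·H/(1+e₀)·log₁₀(σ'_f/σ'_0) = 0.43×6/(1+1.1)×log₁₀(136.8/100)
    = 1.2286 × 0.13609 = 0.1672 m

S_c ≈ 167 mm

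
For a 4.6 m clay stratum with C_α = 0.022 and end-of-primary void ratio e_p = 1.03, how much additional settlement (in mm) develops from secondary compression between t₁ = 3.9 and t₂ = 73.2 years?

Secondary compression: S_s = C_α·H/(1+e_p)·log₁₀(t₂/t₁)
S_s = 0.022×4.6/(1+1.03)×log₁₀(73.2/3.9)
    = 0.04985 × 1.273 = 0.06348 m

S_s ≈ 63.5 mm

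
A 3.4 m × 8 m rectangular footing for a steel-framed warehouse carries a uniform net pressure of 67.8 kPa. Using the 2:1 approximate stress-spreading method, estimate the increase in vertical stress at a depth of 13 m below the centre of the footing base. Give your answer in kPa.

By the 2:1 method the load spreads at 1 horizontal : 2 vertical, so at depth z the loaded area has grown by z in each plan dimension:
Δσ = qBL/((B+z)(L+z)) = 67.8×3.4×8/((3.4+13)(8+13)) = 5.3547 kPa

Δσ_z ≈ 5.35 kPa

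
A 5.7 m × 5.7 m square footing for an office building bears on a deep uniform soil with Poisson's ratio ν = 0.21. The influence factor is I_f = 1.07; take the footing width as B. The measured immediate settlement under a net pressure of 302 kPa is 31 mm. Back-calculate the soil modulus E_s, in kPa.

E_s ≈ 56800 kPa

S_e = q·B·(1−ν²)/E_s · I_f  ⇒  E_s = q·B·(1−ν²)·I_f / S_e.
E_s = 302 × 5.7 × 0.9559 × 1.07 / 0.031 = 56800 kPa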